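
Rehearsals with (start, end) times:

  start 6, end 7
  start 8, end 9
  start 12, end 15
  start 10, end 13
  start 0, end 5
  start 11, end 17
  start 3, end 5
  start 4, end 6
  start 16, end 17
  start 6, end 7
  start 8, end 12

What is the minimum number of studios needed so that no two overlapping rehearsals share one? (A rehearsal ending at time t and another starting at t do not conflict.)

3

The answer is the maximum number of intervals overlapping at any instant.
Events (time:±→running): 0:+→1 3:+→2 4:+→3 … peak 3.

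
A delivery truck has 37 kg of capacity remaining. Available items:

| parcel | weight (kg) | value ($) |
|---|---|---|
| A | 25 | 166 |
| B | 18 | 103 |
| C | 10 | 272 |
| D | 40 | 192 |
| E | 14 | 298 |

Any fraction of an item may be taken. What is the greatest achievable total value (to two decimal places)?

Greedy by value/weight ratio, highest first.
Ratios (sorted): C 27.20, E 21.29, A 6.64, B 5.72, D 4.80
take C (10 @ 272); take E (14 @ 298); take 13/25 of A → 86.32. Capacity used 37/37.
Total value = 656.32

656.32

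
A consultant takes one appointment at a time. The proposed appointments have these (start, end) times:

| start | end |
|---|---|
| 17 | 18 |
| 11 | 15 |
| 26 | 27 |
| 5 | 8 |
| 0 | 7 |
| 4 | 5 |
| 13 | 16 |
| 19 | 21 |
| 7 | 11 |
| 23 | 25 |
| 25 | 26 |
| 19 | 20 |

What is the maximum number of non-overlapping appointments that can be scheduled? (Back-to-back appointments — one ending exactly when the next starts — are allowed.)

8

Sorted by end: (4,5)  (0,7)  (5,8)  (7,11)  (11,15)  (13,16)  (17,18)  (19,20)  (19,21)  (23,25)  (25,26)  (26,27)
take (4,5); take (5,8); take (11,15); skip (13,16); take (17,18); take (19,20); skip (19,21); take (23,25); take (25,26); take (26,27).
Selected 8 appointments.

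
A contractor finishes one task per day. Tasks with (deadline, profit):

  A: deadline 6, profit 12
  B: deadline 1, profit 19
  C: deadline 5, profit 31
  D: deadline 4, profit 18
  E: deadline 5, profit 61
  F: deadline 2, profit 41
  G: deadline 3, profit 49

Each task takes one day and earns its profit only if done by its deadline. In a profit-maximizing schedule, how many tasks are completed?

Profit order: E=61 G=49 F=41 C=31 B=19 D=18 A=12
Assign: E→slot 5, G→slot 3, F→slot 2, C→slot 4, B→slot 1, D skipped, A→slot 6.
Slots: [1:B] [2:F] [3:G] [4:C] [5:E] [6:A]
6 of 7 scheduled.

6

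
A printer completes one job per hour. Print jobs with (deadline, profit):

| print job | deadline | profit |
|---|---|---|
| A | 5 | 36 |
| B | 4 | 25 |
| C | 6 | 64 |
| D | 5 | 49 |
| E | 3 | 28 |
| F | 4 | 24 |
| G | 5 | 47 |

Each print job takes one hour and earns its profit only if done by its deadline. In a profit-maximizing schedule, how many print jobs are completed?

Sort by profit descending; place each in the latest free slot ≤ its deadline.
Profit order: C=64 D=49 G=47 A=36 E=28 B=25 F=24
Assign: C→slot 6, D→slot 5, G→slot 4, A→slot 3, E→slot 2, B→slot 1, F skipped.
Slots: [1:B] [2:E] [3:A] [4:G] [5:D] [6:C]
6 of 7 scheduled.

6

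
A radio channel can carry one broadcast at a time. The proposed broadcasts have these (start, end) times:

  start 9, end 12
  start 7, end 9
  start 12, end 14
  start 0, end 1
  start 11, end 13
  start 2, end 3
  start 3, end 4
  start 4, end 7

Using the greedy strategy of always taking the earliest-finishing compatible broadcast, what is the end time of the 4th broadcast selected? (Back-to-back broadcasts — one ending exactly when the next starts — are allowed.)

Greedy by earliest finish: after sorting by end time, pick each interval compatible with the last pick.
By end time: (0,1), (2,3), (3,4), (4,7), (7,9), (9,12), (11,13), (12,14).
Pick (0,1); next start ≥ 1 → (2,3); next start ≥ 3 → (3,4); next start ≥ 4 → (4,7); next start ≥ 7 → (7,9); next start ≥ 9 → (9,12); next start ≥ 12 → (12,14).
Selected: (0,1) (2,3) (3,4) (4,7) (7,9) (9,12) (12,14)

7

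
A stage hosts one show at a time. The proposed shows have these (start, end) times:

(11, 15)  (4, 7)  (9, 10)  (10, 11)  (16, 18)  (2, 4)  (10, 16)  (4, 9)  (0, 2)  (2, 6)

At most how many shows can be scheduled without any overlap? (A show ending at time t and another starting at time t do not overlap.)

7

Sort by end time and greedily take each interval whose start is ≥ the last chosen end.
By end time: (0,2), (2,4), (2,6), (4,7), (4,9), (9,10), (10,11), (11,15), (10,16), (16,18).
Pick (0,2); next start ≥ 2 → (2,4); next start ≥ 4 → (4,7); next start ≥ 7 → (9,10); next start ≥ 10 → (10,11); next start ≥ 11 → (11,15); next start ≥ 15 → (16,18).
Selected 7 shows.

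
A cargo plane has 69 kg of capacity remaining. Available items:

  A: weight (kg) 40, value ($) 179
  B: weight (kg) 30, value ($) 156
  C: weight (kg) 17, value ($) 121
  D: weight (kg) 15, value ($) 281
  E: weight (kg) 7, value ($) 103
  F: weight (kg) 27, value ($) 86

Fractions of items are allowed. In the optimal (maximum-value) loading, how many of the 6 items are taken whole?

4

Greedy by value/weight ratio, highest first.
Ratios (sorted): D 18.73, E 14.71, C 7.12, B 5.20, A 4.47, F 3.19
take D (15 @ 281); take E (7 @ 103); take C (17 @ 121); take B (30 @ 156). Capacity used 69/69.
4 item(s) taken whole.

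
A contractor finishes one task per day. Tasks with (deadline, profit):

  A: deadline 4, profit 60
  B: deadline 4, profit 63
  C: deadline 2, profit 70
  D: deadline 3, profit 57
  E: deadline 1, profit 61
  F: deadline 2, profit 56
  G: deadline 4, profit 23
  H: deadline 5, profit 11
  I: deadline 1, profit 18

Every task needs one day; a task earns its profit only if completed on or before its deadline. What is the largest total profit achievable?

Take jobs in profit order; each goes to the latest open slot no later than its deadline.
Profit order: C=70 B=63 E=61 A=60 D=57 F=56 G=23 I=18 H=11
Assign: C→slot 2, B→slot 4, E→slot 1, A→slot 3, D skipped, F skipped, G skipped, I skipped, H→slot 5.
Slots: [1:E] [2:C] [3:A] [4:B] [5:H]
Profit = 61 + 70 + 60 + 63 + 11 = 265

265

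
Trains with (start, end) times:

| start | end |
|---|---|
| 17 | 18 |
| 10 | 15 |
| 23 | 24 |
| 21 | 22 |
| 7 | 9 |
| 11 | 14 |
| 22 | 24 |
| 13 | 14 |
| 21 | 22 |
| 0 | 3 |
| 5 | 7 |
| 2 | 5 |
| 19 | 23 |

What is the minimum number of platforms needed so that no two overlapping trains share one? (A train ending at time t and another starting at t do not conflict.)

3

Count concurrent intervals with a sweep; the peak is the room count.
starts: [0, 2, 5, 7, 10, 11, 13, 17, 19, 21, 21, 22, 23]
ends:   [3, 5, 7, 9, 14, 14, 15, 18, 22, 22, 23, 24, 24]
s0→1 s2→2 e3→1 e5→0 s5→1 e7→0 s7→1 e9→0 s10→1 s11→2 s13→3  — peak 3.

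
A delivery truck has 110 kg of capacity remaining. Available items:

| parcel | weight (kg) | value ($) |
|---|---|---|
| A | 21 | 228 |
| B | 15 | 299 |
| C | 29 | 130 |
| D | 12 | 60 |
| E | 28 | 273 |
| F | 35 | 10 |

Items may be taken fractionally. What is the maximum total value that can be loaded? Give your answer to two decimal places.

991.43

Ratios (sorted): B 19.93, A 10.86, E 9.75, D 5.00, C 4.48, F 0.29
take B (15 @ 299); take A (21 @ 228); take E (28 @ 273); take D (12 @ 60); take C (29 @ 130); take 5/35 of F → 1.43. Capacity used 110/110.
Total value = 991.43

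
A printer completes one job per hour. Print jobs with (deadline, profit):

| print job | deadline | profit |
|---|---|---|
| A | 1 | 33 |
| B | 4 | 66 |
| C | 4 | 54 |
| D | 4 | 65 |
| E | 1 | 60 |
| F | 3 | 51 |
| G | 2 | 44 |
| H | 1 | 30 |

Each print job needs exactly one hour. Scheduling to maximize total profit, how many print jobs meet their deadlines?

4

Profit order: B=66 D=65 E=60 C=54 F=51 G=44 A=33 H=30
Assign: B→slot 4, D→slot 3, E→slot 1, C→slot 2, F skipped, G skipped, A skipped, H skipped.
Slots: [1:E] [2:C] [3:D] [4:B]
4 of 8 scheduled.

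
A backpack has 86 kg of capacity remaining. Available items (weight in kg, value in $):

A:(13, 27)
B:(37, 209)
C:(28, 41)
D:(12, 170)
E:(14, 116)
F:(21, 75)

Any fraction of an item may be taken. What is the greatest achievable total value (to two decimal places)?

574.15

Greedy by value/weight ratio, highest first.
Order: D (170/12=14.17) > E (116/14=8.29) > B (209/37=5.65) > F (75/21=3.57) > A (27/13=2.08) > C (41/28=1.46)
Fill: take D (12 @ 170) → take E (14 @ 116) → take B (37 @ 209) → take F (21 @ 75) → take 2/13 of A → 4.15; 86/86 used.
Total value = 574.15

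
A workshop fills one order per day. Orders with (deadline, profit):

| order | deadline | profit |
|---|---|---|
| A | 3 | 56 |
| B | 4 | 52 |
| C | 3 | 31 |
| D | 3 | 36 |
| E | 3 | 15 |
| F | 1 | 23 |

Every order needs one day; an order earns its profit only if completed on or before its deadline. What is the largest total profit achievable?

175

Sort by profit descending; place each in the latest free slot ≤ its deadline.
Profit order: A=56 B=52 D=36 C=31 F=23 E=15
Assign: A→slot 3, B→slot 4, D→slot 2, C→slot 1, F skipped, E skipped.
Slots: [1:C] [2:D] [3:A] [4:B]
Profit = 31 + 36 + 56 + 52 = 175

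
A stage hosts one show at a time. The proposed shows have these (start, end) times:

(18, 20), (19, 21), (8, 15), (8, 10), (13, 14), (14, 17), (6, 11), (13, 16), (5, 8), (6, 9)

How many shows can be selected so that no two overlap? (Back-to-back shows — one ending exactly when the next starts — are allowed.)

By end time: (5,8), (6,9), (8,10), (6,11), (13,14), (8,15), (13,16), (14,17), (18,20), (19,21).
Pick (5,8); next start ≥ 8 → (8,10); next start ≥ 10 → (13,14); next start ≥ 14 → (14,17); next start ≥ 17 → (18,20).
Selected 5 shows.

5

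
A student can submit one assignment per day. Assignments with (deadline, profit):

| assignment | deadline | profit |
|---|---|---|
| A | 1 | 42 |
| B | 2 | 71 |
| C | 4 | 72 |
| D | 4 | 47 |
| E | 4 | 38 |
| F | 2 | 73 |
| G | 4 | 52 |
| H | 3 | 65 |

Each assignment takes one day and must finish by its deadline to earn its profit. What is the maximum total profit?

Take jobs in profit order; each goes to the latest open slot no later than its deadline.
Profit order: F=73 C=72 B=71 H=65 G=52 D=47 A=42 E=38
Assign: F→slot 2, C→slot 4, B→slot 1, H→slot 3, G skipped, D skipped, A skipped, E skipped.
Slots: [1:B] [2:F] [3:H] [4:C]
Profit = 71 + 73 + 65 + 72 = 281

281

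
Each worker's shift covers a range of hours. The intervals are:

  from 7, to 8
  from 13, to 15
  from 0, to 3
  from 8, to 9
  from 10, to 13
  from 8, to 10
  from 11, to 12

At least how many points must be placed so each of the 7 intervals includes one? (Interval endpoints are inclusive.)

4

Sort by right endpoint; whenever an interval is uncovered, place a point at its right end.
Sorted: [0,3] [7,8] [8,9] [8,10] [11,12] [10,13] [13,15]
{[0,3]} hit by 3; {[7,8],[8,9],[8,10]} hit by 8; {[11,12],[10,13]} hit by 12; {[13,15]} hit by 15.
Points: 3, 8, 12, 15 (4 total).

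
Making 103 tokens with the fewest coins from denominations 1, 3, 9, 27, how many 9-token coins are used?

103 − 3×27→22 − 2×9→4 − 1×3→1 − 1×1→0
Count of 9: 2

2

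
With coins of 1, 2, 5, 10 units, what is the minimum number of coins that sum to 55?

Use the largest denomination that fits, subtract, and repeat.
55 = 5×10 + 1×5
Total coins = 5 + 1 = 6

6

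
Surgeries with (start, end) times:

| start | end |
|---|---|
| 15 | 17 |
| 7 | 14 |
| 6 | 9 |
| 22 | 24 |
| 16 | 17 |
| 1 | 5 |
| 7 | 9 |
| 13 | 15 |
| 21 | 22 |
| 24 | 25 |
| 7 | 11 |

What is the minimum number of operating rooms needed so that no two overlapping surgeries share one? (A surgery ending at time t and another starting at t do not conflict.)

Events (time:±→running): 1:+→1 5:-→0 6:+→1 7:+→2 7:+→3 7:+→4 … peak 4.

4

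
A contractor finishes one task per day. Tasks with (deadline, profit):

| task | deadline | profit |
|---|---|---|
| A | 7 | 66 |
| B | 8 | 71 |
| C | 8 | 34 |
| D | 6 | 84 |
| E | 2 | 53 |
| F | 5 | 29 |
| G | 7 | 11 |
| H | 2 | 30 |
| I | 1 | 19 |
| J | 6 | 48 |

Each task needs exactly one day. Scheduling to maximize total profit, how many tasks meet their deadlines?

Take jobs in profit order; each goes to the latest open slot no later than its deadline.
Profit order: D=84 B=71 A=66 E=53 J=48 C=34 H=30 F=29 I=19 G=11
Assign: D→slot 6, B→slot 8, A→slot 7, E→slot 2, J→slot 5, C→slot 4, H→slot 1, F→slot 3, I skipped, G skipped.
Slots: [1:H] [2:E] [3:F] [4:C] [5:J] [6:D] [7:A] [8:B]
8 of 10 scheduled.

8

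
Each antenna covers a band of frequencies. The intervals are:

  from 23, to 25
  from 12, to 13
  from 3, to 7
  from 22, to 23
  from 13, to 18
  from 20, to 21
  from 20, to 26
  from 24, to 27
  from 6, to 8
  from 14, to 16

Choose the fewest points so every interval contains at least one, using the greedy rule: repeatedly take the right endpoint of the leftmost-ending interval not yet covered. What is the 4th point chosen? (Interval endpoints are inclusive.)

By right end: [3,7]  [6,8]  [12,13]  [14,16]  [13,18]  [20,21]  [22,23]  [23,25]  [20,26]  [24,27]
[3,7] uncovered → point at 7; [12,13] uncovered → point at 13; [14,16] uncovered → point at 16; [20,21] uncovered → point at 21; [22,23] uncovered → point at 23; [24,27] uncovered → point at 27.
Points: 7, 13, 16, 21, 23, 27 (6 total).

21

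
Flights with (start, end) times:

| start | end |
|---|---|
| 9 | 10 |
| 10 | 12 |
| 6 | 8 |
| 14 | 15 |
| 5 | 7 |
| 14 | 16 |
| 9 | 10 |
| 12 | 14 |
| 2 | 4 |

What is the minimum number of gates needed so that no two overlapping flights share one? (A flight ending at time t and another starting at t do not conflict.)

Count concurrent intervals with a sweep; the peak is the room count.
Events (time:±→running): 2:+→1 4:-→0 5:+→1 6:+→2 … peak 2.

2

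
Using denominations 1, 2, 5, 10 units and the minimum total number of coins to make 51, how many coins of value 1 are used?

1

51 = 5×10 + 1×1
Count of 1: 1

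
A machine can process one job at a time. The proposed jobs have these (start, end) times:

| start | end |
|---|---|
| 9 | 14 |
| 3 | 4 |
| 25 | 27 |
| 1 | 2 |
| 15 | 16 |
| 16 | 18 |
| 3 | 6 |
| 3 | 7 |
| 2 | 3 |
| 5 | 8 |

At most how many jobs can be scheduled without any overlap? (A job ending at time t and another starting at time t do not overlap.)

8

Sort by end time and greedily take each interval whose start is ≥ the last chosen end.
Sorted by end: (1,2)  (2,3)  (3,4)  (3,6)  (3,7)  (5,8)  (9,14)  (15,16)  (16,18)  (25,27)
take (1,2); take (2,3); take (3,4); take (5,8); take (9,14); take (15,16); take (16,18); take (25,27).
Selected 8 jobs.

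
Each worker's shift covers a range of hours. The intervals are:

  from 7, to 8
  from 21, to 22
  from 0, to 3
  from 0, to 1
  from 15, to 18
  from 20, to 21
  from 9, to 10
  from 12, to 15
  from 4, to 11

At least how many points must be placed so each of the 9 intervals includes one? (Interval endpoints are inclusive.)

Sort by right endpoint; whenever an interval is uncovered, place a point at its right end.
By right end: [0,1]  [0,3]  [7,8]  [9,10]  [4,11]  [12,15]  [15,18]  [20,21]  [21,22]
[0,1] uncovered → point at 1; [7,8] uncovered → point at 8; [9,10] uncovered → point at 10; [12,15] uncovered → point at 15; [20,21] uncovered → point at 21.
Points: 1, 8, 10, 15, 21 (5 total).

5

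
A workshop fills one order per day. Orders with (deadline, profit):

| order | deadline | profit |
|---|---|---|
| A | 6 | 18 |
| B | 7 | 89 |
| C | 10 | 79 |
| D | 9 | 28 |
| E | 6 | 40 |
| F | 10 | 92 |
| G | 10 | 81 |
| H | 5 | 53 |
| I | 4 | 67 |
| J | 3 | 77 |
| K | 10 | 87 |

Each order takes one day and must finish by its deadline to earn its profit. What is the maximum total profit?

693

Take jobs in profit order; each goes to the latest open slot no later than its deadline.
By profit: F(d10,92), B(d7,89), K(d10,87), G(d10,81), C(d10,79), J(d3,77), I(d4,67), H(d5,53), E(d6,40), D(d9,28), A(d6,18)
F→slot 10; B→slot 7; K→slot 9; G→slot 8; C→slot 6; J→slot 3; I→slot 4; H→slot 5; E→slot 2; D→slot 1; A skipped.
Profit = 28 + 40 + 77 + 67 + 53 + 79 + 89 + 81 + 87 + 92 = 693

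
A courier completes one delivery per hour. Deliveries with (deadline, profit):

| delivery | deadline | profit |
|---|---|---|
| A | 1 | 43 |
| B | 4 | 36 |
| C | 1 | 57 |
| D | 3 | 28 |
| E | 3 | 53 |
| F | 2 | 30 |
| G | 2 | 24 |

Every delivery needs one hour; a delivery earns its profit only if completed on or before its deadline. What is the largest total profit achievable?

Take jobs in profit order; each goes to the latest open slot no later than its deadline.
By profit: C(d1,57), E(d3,53), A(d1,43), B(d4,36), F(d2,30), D(d3,28), G(d2,24)
C→slot 1; E→slot 3; A skipped; B→slot 4; F→slot 2; D skipped; G skipped.
Profit = 57 + 30 + 53 + 36 = 176

176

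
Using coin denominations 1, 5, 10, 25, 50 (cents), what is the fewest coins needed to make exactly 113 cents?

113 − 2×50→13 − 1×10→3 − 3×1→0
Total coins = 2 + 1 + 3 = 6

6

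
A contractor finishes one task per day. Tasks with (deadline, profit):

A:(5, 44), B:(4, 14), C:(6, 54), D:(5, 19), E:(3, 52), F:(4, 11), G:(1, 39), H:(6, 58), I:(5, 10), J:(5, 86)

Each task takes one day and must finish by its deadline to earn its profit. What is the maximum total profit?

333

Sort by profit descending; place each in the latest free slot ≤ its deadline.
Profit order: J=86 H=58 C=54 E=52 A=44 G=39 D=19 B=14 F=11 I=10
Assign: J→slot 5, H→slot 6, C→slot 4, E→slot 3, A→slot 2, G→slot 1, D skipped, B skipped, F skipped, I skipped.
Slots: [1:G] [2:A] [3:E] [4:C] [5:J] [6:H]
Profit = 39 + 44 + 52 + 54 + 86 + 58 = 333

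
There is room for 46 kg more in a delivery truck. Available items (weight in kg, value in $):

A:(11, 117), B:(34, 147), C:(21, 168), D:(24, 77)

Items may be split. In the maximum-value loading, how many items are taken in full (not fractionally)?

Sort by value per unit weight and fill in that order.
Order: A (117/11=10.64) > C (168/21=8.00) > B (147/34=4.32) > D (77/24=3.21)
Fill: take A (11 @ 117) → take C (21 @ 168) → take 14/34 of B → 60.53; 46/46 used.
2 item(s) taken whole; one partial (take 14/34 of B).

2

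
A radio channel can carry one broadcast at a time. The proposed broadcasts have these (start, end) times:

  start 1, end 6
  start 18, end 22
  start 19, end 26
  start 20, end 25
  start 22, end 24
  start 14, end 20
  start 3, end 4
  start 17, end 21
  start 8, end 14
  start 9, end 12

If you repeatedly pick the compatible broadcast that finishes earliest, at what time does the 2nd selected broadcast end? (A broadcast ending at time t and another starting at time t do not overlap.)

12

Sorted by end: (3,4)  (1,6)  (9,12)  (8,14)  (14,20)  (17,21)  (18,22)  (22,24)  (20,25)  (19,26)
take (3,4); skip (1,6); take (9,12); skip (8,14); take (14,20); skip (18,22); take (22,24); skip (20,25); skip (19,26).
Selected: (3,4) (9,12) (14,20) (22,24)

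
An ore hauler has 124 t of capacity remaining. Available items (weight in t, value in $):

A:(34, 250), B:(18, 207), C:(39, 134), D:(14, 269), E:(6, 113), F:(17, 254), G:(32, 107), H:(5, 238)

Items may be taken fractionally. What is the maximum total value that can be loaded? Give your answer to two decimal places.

Sort by value per unit weight and fill in that order.
Order: H (238/5=47.60) > D (269/14=19.21) > E (113/6=18.83) > F (254/17=14.94) > B (207/18=11.50) > A (250/34=7.35) > C (134/39=3.44) > G (107/32=3.34)
Fill: take H (5 @ 238) → take D (14 @ 269) → take E (6 @ 113) → take F (17 @ 254) → take B (18 @ 207) → take A (34 @ 250) → take 30/39 of C → 103.08; 124/124 used.
Total value = 1434.08

1434.08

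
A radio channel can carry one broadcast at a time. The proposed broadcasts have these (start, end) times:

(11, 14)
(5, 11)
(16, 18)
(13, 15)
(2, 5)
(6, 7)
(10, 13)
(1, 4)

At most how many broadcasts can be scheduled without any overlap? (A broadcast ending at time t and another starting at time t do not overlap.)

Greedy by earliest finish: after sorting by end time, pick each interval compatible with the last pick.
Sorted by end: (1,4)  (2,5)  (6,7)  (5,11)  (10,13)  (11,14)  (13,15)  (16,18)
take (1,4); skip (2,5); take (6,7); skip (5,11); take (10,13); take (13,15); take (16,18).
Selected 5 broadcasts.

5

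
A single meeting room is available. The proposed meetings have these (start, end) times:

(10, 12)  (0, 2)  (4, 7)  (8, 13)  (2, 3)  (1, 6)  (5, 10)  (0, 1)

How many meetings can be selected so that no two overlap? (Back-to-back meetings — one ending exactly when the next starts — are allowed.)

Sorted by end: (0,1)  (0,2)  (2,3)  (1,6)  (4,7)  (5,10)  (10,12)  (8,13)
take (0,1); skip (0,2); take (2,3); take (4,7); skip (5,10); take (10,12); skip (8,13).
Selected 4 meetings.

4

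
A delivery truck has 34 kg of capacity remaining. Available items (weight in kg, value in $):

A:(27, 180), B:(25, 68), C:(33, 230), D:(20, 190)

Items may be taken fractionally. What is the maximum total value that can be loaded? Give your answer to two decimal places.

287.58

Ratios (sorted): D 9.50, C 6.97, A 6.67, B 2.72
take D (20 @ 190); take 14/33 of C → 97.58. Capacity used 34/34.
Total value = 287.58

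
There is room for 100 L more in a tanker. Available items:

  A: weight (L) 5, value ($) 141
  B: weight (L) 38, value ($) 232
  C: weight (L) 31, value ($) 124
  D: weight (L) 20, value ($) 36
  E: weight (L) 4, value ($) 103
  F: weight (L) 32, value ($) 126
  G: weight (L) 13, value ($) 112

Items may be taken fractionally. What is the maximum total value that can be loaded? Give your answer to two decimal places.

Sort by value per unit weight and fill in that order.
Order: A (141/5=28.20) > E (103/4=25.75) > G (112/13=8.62) > B (232/38=6.11) > C (124/31=4.00) > F (126/32=3.94) > D (36/20=1.80)
Fill: take A (5 @ 141) → take E (4 @ 103) → take G (13 @ 112) → take B (38 @ 232) → take C (31 @ 124) → take 9/32 of F → 35.44; 100/100 used.
Total value = 747.44

747.44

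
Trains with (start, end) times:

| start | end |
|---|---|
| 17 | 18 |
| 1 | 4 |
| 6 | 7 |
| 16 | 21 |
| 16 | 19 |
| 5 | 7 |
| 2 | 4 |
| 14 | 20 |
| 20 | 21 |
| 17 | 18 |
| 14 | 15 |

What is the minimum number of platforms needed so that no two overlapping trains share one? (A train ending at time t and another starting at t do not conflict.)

The answer is the maximum number of intervals overlapping at any instant.
Events (time:±→running): 1:+→1 2:+→2 4:-→1 4:-→0 5:+→1 6:+→2 7:-→1 7:-→0 14:+→1 14:+→2 15:-→1 16:+→2 16:+→3 17:+→4 17:+→5 … peak 5.

5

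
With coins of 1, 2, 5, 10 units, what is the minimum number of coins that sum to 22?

Use the largest denomination that fits, subtract, and repeat.
22 = 2×10 + 1×2
Total coins = 2 + 1 = 3

3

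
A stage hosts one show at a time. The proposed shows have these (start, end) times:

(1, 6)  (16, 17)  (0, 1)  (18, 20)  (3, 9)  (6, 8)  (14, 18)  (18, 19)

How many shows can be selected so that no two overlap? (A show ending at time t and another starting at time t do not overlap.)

Greedy by earliest finish: after sorting by end time, pick each interval compatible with the last pick.
Sorted by end: (0,1)  (1,6)  (6,8)  (3,9)  (16,17)  (14,18)  (18,19)  (18,20)
take (0,1); take (1,6); take (6,8); take (16,17); take (18,19).
Selected 5 shows.

5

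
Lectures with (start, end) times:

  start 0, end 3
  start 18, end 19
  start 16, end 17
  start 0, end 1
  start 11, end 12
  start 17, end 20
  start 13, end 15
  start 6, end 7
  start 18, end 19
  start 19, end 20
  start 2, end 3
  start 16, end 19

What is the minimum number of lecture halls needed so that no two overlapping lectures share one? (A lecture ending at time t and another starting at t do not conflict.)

4

The answer is the maximum number of intervals overlapping at any instant.
Events (time:±→running): 0:+→1 0:+→2 1:-→1 2:+→2 3:-→1 3:-→0 6:+→1 7:-→0 11:+→1 12:-→0 13:+→1 15:-→0 16:+→1 16:+→2 17:-→1 17:+→2 18:+→3 18:+→4 … peak 4.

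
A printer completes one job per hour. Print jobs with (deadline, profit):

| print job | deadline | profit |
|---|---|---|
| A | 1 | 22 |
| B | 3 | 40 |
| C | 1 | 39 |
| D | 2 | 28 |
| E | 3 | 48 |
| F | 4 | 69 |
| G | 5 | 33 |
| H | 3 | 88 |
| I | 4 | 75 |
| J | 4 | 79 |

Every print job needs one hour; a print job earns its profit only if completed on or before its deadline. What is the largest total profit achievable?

344

Take jobs in profit order; each goes to the latest open slot no later than its deadline.
Profit order: H=88 J=79 I=75 F=69 E=48 B=40 C=39 G=33 D=28 A=22
Assign: H→slot 3, J→slot 4, I→slot 2, F→slot 1, E skipped, B skipped, C skipped, G→slot 5, D skipped, A skipped.
Slots: [1:F] [2:I] [3:H] [4:J] [5:G]
Profit = 69 + 75 + 88 + 79 + 33 = 344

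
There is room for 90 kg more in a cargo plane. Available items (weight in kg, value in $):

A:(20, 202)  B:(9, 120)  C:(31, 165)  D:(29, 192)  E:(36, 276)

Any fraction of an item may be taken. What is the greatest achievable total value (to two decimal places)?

Sort by value per unit weight and fill in that order.
Order: B (120/9=13.33) > A (202/20=10.10) > E (276/36=7.67) > D (192/29=6.62) > C (165/31=5.32)
Fill: take B (9 @ 120) → take A (20 @ 202) → take E (36 @ 276) → take 25/29 of D → 165.52; 90/90 used.
Total value = 763.52

763.52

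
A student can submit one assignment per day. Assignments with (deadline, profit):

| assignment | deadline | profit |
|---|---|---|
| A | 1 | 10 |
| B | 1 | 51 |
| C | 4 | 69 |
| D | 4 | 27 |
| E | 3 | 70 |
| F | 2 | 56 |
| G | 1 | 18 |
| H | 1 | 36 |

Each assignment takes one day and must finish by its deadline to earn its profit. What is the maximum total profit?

By profit: E(d3,70), C(d4,69), F(d2,56), B(d1,51), H(d1,36), D(d4,27), G(d1,18), A(d1,10)
E→slot 3; C→slot 4; F→slot 2; B→slot 1; H skipped; D skipped; G skipped; A skipped.
Profit = 51 + 56 + 70 + 69 = 246

246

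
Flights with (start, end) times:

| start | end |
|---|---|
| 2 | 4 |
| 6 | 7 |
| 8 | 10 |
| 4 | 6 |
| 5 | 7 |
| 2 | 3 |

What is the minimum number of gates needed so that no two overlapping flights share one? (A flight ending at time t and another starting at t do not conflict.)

The answer is the maximum number of intervals overlapping at any instant.
Events (time:±→running): 2:+→1 2:+→2 … peak 2.

2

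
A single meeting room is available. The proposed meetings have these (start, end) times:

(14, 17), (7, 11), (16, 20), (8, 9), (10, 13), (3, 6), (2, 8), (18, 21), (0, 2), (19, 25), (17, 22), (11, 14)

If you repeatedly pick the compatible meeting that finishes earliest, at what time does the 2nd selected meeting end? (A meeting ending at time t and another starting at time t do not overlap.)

6

Sort by end time and greedily take each interval whose start is ≥ the last chosen end.
Sorted by end: (0,2)  (3,6)  (2,8)  (8,9)  (7,11)  (10,13)  (11,14)  (14,17)  (16,20)  (18,21)  (17,22)  (19,25)
take (0,2); take (3,6); skip (2,8); take (8,9); take (10,13); take (14,17); take (18,21).
Selected: (0,2) (3,6) (8,9) (10,13) (14,17) (18,21)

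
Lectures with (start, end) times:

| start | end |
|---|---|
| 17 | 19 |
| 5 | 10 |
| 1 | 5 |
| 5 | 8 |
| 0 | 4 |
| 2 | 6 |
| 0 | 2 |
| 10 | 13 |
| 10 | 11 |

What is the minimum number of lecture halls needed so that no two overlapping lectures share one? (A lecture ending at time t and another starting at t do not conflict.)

The answer is the maximum number of intervals overlapping at any instant.
Events (time:±→running): 0:+→1 0:+→2 1:+→3 … peak 3.

3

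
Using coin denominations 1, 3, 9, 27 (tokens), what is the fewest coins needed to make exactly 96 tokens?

Use the largest denomination that fits, subtract, and repeat.
96 − 3×27→15 − 1×9→6 − 2×3→0
Total coins = 3 + 1 + 2 = 6

6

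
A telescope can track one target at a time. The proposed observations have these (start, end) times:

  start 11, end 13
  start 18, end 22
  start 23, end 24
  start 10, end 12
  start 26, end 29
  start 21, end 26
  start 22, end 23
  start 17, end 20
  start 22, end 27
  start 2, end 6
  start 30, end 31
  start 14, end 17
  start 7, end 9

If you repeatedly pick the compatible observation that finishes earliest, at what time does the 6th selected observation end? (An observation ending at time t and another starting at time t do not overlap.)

Sorted by end: (2,6)  (7,9)  (10,12)  (11,13)  (14,17)  (17,20)  (18,22)  (22,23)  (23,24)  (21,26)  (22,27)  (26,29)  (30,31)
take (2,6); take (7,9); take (10,12); take (14,17); take (17,20); take (22,23); take (23,24); take (26,29); take (30,31).
Selected: (2,6) (7,9) (10,12) (14,17) (17,20) (22,23) (23,24) (26,29) (30,31)

23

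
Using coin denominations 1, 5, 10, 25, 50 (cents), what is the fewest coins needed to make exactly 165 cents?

Greedy: take as many of the largest coin as possible, then repeat with the remainder.
165 − 3×50→15 − 1×10→5 − 1×5→0
Total coins = 3 + 1 + 1 = 5

5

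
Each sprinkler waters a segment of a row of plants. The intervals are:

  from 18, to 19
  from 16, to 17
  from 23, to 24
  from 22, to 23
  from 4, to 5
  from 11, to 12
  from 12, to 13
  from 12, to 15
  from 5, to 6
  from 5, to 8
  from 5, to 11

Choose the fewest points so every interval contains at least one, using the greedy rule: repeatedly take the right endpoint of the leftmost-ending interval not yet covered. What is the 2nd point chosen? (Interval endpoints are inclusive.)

12

Sorted: [4,5] [5,6] [5,8] [5,11] [11,12] [12,13] [12,15] [16,17] [18,19] [22,23] [23,24]
{[4,5],[5,6],[5,8],[5,11]} hit by 5; {[11,12],[12,13],[12,15]} hit by 12; {[16,17]} hit by 17; {[18,19]} hit by 19; {[22,23],[23,24]} hit by 23.
Points: 5, 12, 17, 19, 23 (5 total).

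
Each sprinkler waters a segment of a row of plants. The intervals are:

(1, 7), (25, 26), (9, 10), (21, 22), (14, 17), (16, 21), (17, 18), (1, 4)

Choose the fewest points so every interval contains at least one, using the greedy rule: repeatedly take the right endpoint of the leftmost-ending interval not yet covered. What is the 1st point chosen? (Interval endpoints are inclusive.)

4

Sort by right endpoint; whenever an interval is uncovered, place a point at its right end.
By right end: [1,4]  [1,7]  [9,10]  [14,17]  [17,18]  [16,21]  [21,22]  [25,26]
[1,4] uncovered → point at 4; [9,10] uncovered → point at 10; [14,17] uncovered → point at 17; [21,22] uncovered → point at 22; [25,26] uncovered → point at 26.
Points: 4, 10, 17, 22, 26 (5 total).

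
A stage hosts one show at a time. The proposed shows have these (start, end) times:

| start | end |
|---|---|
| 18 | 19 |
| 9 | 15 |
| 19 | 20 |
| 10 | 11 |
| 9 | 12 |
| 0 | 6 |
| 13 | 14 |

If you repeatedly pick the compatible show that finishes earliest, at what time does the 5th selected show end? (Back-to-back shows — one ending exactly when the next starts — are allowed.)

20

Sorted by end: (0,6)  (10,11)  (9,12)  (13,14)  (9,15)  (18,19)  (19,20)
take (0,6); take (10,11); take (13,14); skip (9,15); take (18,19); take (19,20).
Selected: (0,6) (10,11) (13,14) (18,19) (19,20)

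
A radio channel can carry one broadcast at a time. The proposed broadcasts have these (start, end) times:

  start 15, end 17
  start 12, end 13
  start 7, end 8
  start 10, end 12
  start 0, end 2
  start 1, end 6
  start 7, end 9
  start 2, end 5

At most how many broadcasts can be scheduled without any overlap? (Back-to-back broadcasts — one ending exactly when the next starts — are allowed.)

Sorted by end: (0,2)  (2,5)  (1,6)  (7,8)  (7,9)  (10,12)  (12,13)  (15,17)
take (0,2); take (2,5); take (7,8); take (10,12); take (12,13); take (15,17).
Selected 6 broadcasts.

6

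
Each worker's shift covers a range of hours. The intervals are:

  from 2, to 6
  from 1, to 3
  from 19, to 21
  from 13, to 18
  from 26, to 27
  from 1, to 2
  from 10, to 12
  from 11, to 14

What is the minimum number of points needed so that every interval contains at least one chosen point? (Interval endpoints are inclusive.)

Sort by right endpoint; whenever an interval is uncovered, place a point at its right end.
By right end: [1,2]  [1,3]  [2,6]  [10,12]  [11,14]  [13,18]  [19,21]  [26,27]
[1,2] uncovered → point at 2; [10,12] uncovered → point at 12; [13,18] uncovered → point at 18; [19,21] uncovered → point at 21; [26,27] uncovered → point at 27.
Points: 2, 12, 18, 21, 27 (5 total).

5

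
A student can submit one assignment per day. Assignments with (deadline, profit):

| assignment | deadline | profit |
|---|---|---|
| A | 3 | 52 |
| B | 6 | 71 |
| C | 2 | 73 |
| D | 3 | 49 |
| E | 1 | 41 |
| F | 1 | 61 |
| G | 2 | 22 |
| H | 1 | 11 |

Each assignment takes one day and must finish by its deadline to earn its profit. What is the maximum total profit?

257

Take jobs in profit order; each goes to the latest open slot no later than its deadline.
Profit order: C=73 B=71 F=61 A=52 D=49 E=41 G=22 H=11
Assign: C→slot 2, B→slot 6, F→slot 1, A→slot 3, D skipped, E skipped, G skipped, H skipped.
Slots: [1:F] [2:C] [3:A] [6:B]
Profit = 61 + 73 + 52 + 71 = 257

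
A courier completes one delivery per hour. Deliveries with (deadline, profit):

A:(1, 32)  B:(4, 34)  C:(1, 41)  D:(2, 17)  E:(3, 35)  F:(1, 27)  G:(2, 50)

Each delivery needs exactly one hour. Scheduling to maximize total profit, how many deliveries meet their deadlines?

Sort by profit descending; place each in the latest free slot ≤ its deadline.
Profit order: G=50 C=41 E=35 B=34 A=32 F=27 D=17
Assign: G→slot 2, C→slot 1, E→slot 3, B→slot 4, A skipped, F skipped, D skipped.
Slots: [1:C] [2:G] [3:E] [4:B]
4 of 7 scheduled.

4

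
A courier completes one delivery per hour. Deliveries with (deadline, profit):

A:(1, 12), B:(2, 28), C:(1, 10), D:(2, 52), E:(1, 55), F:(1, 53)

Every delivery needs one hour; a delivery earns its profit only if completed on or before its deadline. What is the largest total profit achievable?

107

By profit: E(d1,55), F(d1,53), D(d2,52), B(d2,28), A(d1,12), C(d1,10)
E→slot 1; F skipped; D→slot 2; B skipped; A skipped; C skipped.
Profit = 55 + 52 = 107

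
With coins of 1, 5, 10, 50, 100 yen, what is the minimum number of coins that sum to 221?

5

Use the largest denomination that fits, subtract, and repeat.
221 = 2×100 + 2×10 + 1×1
Total coins = 2 + 2 + 1 = 5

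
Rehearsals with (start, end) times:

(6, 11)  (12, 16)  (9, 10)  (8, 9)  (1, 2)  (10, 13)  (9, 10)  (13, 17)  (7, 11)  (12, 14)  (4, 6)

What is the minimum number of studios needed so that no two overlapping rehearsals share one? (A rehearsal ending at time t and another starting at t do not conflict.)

4

Count concurrent intervals with a sweep; the peak is the room count.
starts: [1, 4, 6, 7, 8, 9, 9, 10, 12, 12, 13]
ends:   [2, 6, 9, 10, 10, 11, 11, 13, 14, 16, 17]
s1→1 e2→0 s4→1 e6→0 s6→1 s7→2 s8→3 e9→2 s9→3 s9→4  — peak 4.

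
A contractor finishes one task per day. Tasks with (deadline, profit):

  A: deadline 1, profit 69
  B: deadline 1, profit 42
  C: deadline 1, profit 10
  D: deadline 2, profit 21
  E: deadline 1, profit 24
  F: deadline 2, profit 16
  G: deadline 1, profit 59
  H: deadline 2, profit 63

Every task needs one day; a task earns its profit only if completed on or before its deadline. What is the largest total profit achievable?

By profit: A(d1,69), H(d2,63), G(d1,59), B(d1,42), E(d1,24), D(d2,21), F(d2,16), C(d1,10)
A→slot 1; H→slot 2; G skipped; B skipped; E skipped; D skipped; F skipped; C skipped.
Profit = 69 + 63 = 132

132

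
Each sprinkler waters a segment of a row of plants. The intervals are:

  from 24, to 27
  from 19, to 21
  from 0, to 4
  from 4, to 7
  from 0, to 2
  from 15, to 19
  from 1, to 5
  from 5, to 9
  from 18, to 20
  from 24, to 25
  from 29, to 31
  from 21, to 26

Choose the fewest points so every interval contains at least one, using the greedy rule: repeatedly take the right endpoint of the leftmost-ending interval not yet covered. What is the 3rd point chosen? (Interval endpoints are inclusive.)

19

Sort by right endpoint; whenever an interval is uncovered, place a point at its right end.
By right end: [0,2]  [0,4]  [1,5]  [4,7]  [5,9]  [15,19]  [18,20]  [19,21]  [24,25]  [21,26]  [24,27]  [29,31]
[0,2] uncovered → point at 2; [4,7] uncovered → point at 7; [15,19] uncovered → point at 19; [24,25] uncovered → point at 25; [29,31] uncovered → point at 31.
Points: 2, 7, 19, 25, 31 (5 total).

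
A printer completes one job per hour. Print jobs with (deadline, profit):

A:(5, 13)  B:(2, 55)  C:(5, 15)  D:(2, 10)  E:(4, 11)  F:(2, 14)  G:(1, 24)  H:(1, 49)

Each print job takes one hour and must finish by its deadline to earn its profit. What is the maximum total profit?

143

Sort by profit descending; place each in the latest free slot ≤ its deadline.
Profit order: B=55 H=49 G=24 C=15 F=14 A=13 E=11 D=10
Assign: B→slot 2, H→slot 1, G skipped, C→slot 5, F skipped, A→slot 4, E→slot 3, D skipped.
Slots: [1:H] [2:B] [3:E] [4:A] [5:C]
Profit = 49 + 55 + 11 + 13 + 15 = 143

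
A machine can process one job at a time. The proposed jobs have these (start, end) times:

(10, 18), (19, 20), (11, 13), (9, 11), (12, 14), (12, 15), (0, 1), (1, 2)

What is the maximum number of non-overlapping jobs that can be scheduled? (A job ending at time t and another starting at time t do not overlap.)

5

Sort by end time and greedily take each interval whose start is ≥ the last chosen end.
By end time: (0,1), (1,2), (9,11), (11,13), (12,14), (12,15), (10,18), (19,20).
Pick (0,1); next start ≥ 1 → (1,2); next start ≥ 2 → (9,11); next start ≥ 11 → (11,13); next start ≥ 13 → (19,20).
Selected 5 jobs.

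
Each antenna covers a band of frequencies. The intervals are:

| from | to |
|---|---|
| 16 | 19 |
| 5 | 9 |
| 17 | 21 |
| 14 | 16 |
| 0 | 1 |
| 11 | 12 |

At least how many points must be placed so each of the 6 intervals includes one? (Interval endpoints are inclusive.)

5

By right end: [0,1]  [5,9]  [11,12]  [14,16]  [16,19]  [17,21]
[0,1] uncovered → point at 1; [5,9] uncovered → point at 9; [11,12] uncovered → point at 12; [14,16] uncovered → point at 16; [17,21] uncovered → point at 21.
Points: 1, 9, 12, 16, 21 (5 total).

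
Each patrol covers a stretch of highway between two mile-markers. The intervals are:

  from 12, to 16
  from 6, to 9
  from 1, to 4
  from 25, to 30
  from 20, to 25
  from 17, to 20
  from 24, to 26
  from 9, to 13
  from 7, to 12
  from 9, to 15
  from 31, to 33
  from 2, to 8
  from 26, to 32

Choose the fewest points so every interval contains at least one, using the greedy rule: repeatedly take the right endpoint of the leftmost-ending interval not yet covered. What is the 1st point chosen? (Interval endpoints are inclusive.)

Sorted: [1,4] [2,8] [6,9] [7,12] [9,13] [9,15] [12,16] [17,20] [20,25] [24,26] [25,30] [26,32] [31,33]
{[1,4],[2,8]} hit by 4; {[6,9],[7,12],[9,13],[9,15]} hit by 9; {[12,16]} hit by 16; {[17,20],[20,25]} hit by 20; {[24,26],[25,30],[26,32]} hit by 26; {[31,33]} hit by 33.
Points: 4, 9, 16, 20, 26, 33 (6 total).

4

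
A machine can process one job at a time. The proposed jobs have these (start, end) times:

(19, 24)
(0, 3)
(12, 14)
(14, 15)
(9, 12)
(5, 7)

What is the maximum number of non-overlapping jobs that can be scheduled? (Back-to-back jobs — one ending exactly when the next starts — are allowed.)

Greedy by earliest finish: after sorting by end time, pick each interval compatible with the last pick.
Sorted by end: (0,3)  (5,7)  (9,12)  (12,14)  (14,15)  (19,24)
take (0,3); take (5,7); take (9,12); take (12,14); take (14,15); take (19,24).
Selected 6 jobs.

6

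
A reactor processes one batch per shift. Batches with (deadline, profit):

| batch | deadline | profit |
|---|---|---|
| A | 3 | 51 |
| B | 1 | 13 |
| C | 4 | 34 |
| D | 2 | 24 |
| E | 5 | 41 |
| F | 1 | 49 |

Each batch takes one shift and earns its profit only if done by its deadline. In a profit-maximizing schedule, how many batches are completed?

5

Sort by profit descending; place each in the latest free slot ≤ its deadline.
Profit order: A=51 F=49 E=41 C=34 D=24 B=13
Assign: A→slot 3, F→slot 1, E→slot 5, C→slot 4, D→slot 2, B skipped.
Slots: [1:F] [2:D] [3:A] [4:C] [5:E]
5 of 6 scheduled.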